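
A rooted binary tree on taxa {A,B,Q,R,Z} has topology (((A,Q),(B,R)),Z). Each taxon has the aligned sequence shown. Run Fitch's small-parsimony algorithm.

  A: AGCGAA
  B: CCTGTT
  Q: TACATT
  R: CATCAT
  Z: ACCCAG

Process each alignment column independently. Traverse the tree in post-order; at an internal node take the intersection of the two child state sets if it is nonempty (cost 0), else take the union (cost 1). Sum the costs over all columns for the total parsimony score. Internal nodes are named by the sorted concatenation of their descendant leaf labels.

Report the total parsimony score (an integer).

13

AQ@0: {A} ∪ {T} = {A,T} (union, +1)
BR@0: {C} ∩ {C} = {C} (intersection, +0)
ABQR@0: {A,T} ∪ {C} = {A,C,T} (union, +1)
ABQRZ@0: {A,C,T} ∩ {A} = {A} (intersection, +0)
AQ@1: {G} ∪ {A} = {A,G} (union, +1)
BR@1: {C} ∪ {A} = {A,C} (union, +1)
ABQR@1: {A,G} ∩ {A,C} = {A} (intersection, +0)
ABQRZ@1: {A} ∪ {C} = {A,C} (union, +1)
AQ@2: {C} ∩ {C} = {C} (intersection, +0)
BR@2: {T} ∩ {T} = {T} (intersection, +0)
ABQR@2: {C} ∪ {T} = {C,T} (union, +1)
ABQRZ@2: {C,T} ∩ {C} = {C} (intersection, +0)
AQ@3: {G} ∪ {A} = {A,G} (union, +1)
BR@3: {G} ∪ {C} = {C,G} (union, +1)
ABQR@3: {A,G} ∩ {C,G} = {G} (intersection, +0)
ABQRZ@3: {G} ∪ {C} = {C,G} (union, +1)
AQ@4: {A} ∪ {T} = {A,T} (union, +1)
BR@4: {T} ∪ {A} = {A,T} (union, +1)
ABQR@4: {A,T} ∩ {A,T} = {A,T} (intersection, +0)
ABQRZ@4: {A,T} ∩ {A} = {A} (intersection, +0)
AQ@5: {A} ∪ {T} = {A,T} (union, +1)
BR@5: {T} ∩ {T} = {T} (intersection, +0)
ABQR@5: {A,T} ∩ {T} = {T} (intersection, +0)
ABQRZ@5: {T} ∪ {G} = {G,T} (union, +1)
per-site changes: [2, 3, 1, 3, 2, 2]; total = 13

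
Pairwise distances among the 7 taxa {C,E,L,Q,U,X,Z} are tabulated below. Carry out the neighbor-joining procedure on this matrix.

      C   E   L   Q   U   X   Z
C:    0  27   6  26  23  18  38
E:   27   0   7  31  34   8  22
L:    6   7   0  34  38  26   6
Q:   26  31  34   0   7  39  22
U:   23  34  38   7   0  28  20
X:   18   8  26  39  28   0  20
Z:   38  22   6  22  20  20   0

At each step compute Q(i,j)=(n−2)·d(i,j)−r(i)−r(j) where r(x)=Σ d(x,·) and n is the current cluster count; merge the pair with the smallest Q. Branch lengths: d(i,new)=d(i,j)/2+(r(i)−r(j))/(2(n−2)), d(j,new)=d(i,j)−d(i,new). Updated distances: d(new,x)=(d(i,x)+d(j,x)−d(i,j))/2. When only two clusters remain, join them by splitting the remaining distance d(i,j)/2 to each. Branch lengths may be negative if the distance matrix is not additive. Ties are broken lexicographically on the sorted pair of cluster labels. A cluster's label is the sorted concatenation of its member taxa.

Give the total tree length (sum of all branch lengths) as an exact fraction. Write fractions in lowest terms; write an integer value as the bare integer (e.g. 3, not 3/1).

1. join Q+U (d=7, Q=-274) ⇒ QU; edges |Q|=22/5, |U|=13/5
  updated: d(C,QU)=21, d(E,QU)=29, d(L,QU)=65/2, d(QU,X)=30, d(QU,Z)=35/2
2. join C+L (d=6, Q=-327/2) ⇒ CL; edges |C|=113/16, |L|=-17/16
  updated: d(CL,E)=14, d(CL,QU)=95/4, d(CL,X)=19, d(CL,Z)=19
3. join QU+Z (d=35/2, Q=-505/4) ⇒ QUZ; edges |QU|=99/8, |Z|=41/8
  updated: d(CL,QUZ)=101/8, d(E,QUZ)=67/4, d(QUZ,X)=65/4
4. join CL+QUZ (d=101/8, Q=-66) ⇒ CLQUZ; edges |CL|=101/16, |QUZ|=101/16
  updated: d(CLQUZ,E)=145/16, d(CLQUZ,X)=181/16
5. join CLQUZ+E (d=145/16, Q=-227/8) ⇒ CELQUZ; edges |CLQUZ|=99/16, |E|=23/8
  updated: d(CELQUZ,X)=41/8
6. join CELQUZ+X (d=41/8) ⇒ CELQUXZ; edges |CELQUZ|=41/16, |X|=41/16
final tree: ((((C:113/16,L:-17/16):101/16,((Q:22/5,U:13/5):99/8,Z:41/8):101/16):99/16,E:23/8):41/16,X:41/16)
total length: 917/16

917/16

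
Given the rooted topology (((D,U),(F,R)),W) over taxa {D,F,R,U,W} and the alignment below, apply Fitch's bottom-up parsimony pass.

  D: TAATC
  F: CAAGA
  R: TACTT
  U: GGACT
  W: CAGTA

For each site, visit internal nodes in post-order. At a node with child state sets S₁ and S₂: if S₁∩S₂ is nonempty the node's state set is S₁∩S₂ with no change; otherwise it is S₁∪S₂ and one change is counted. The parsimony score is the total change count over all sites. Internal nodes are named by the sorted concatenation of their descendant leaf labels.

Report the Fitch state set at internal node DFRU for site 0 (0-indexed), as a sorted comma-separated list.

T

DU@0: {T} ∪ {G} = {G,T} (union, +1)
FR@0: {C} ∪ {T} = {C,T} (union, +1)
DFRU@0: {G,T} ∩ {C,T} = {T} (intersection, +0)
DFRUW@0: {T} ∪ {C} = {C,T} (union, +1)
DU@1: {A} ∪ {G} = {A,G} (union, +1)
FR@1: {A} ∩ {A} = {A} (intersection, +0)
DFRU@1: {A,G} ∩ {A} = {A} (intersection, +0)
DFRUW@1: {A} ∩ {A} = {A} (intersection, +0)
DU@2: {A} ∩ {A} = {A} (intersection, +0)
FR@2: {A} ∪ {C} = {A,C} (union, +1)
DFRU@2: {A} ∩ {A,C} = {A} (intersection, +0)
DFRUW@2: {A} ∪ {G} = {A,G} (union, +1)
DU@3: {T} ∪ {C} = {C,T} (union, +1)
FR@3: {G} ∪ {T} = {G,T} (union, +1)
DFRU@3: {C,T} ∩ {G,T} = {T} (intersection, +0)
DFRUW@3: {T} ∩ {T} = {T} (intersection, +0)
DU@4: {C} ∪ {T} = {C,T} (union, +1)
FR@4: {A} ∪ {T} = {A,T} (union, +1)
DFRU@4: {C,T} ∩ {A,T} = {T} (intersection, +0)
DFRUW@4: {T} ∪ {A} = {A,T} (union, +1)
per-site changes: [3, 1, 2, 2, 3]; total = 11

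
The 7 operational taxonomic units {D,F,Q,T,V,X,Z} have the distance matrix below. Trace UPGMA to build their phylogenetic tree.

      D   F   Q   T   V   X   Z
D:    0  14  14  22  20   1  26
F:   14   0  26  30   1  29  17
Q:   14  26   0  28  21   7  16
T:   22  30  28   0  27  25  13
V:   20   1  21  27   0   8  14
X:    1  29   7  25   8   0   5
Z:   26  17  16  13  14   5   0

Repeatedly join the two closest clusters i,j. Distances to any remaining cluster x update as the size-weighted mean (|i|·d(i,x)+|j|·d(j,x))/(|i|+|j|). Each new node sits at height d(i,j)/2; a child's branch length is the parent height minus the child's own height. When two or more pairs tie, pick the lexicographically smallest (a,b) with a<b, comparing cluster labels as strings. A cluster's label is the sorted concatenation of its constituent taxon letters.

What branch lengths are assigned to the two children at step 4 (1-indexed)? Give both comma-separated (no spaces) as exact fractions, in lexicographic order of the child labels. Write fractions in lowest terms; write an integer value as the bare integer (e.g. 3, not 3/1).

1. join D+X (d=1) ⇒ DX; edges |D|=1/2, |X|=1/2
  updated: d(DX,F)=43/2, d(DX,Q)=21/2, d(DX,T)=47/2, d(DX,V)=14, d(DX,Z)=31/2
2. join F+V (d=1) ⇒ FV; edges |F|=1/2, |V|=1/2
  updated: d(DX,FV)=71/4, d(FV,Q)=47/2, d(FV,T)=57/2, d(FV,Z)=31/2
3. join DX+Q (d=21/2) ⇒ DQX; edges |DX|=19/4, |Q|=21/4
  updated: d(DQX,FV)=59/3, d(DQX,T)=25, d(DQX,Z)=47/3
4. join T+Z (d=13) ⇒ TZ; edges |T|=13/2, |Z|=13/2
  updated: d(DQX,TZ)=61/3, d(FV,TZ)=22
5. join DQX+FV (d=59/3) ⇒ DFQVX; edges |DQX|=55/12, |FV|=28/3
  updated: d(DFQVX,TZ)=21
6. join DFQVX+TZ (d=21) ⇒ DFQTVXZ; edges |DFQVX|=2/3, |TZ|=4
final tree: ((((D:1/2,X:1/2):19/4,Q:21/4):55/12,(F:1/2,V:1/2):28/3):2/3,(T:13/2,Z:13/2):4)
total length: 523/12

13/2,13/2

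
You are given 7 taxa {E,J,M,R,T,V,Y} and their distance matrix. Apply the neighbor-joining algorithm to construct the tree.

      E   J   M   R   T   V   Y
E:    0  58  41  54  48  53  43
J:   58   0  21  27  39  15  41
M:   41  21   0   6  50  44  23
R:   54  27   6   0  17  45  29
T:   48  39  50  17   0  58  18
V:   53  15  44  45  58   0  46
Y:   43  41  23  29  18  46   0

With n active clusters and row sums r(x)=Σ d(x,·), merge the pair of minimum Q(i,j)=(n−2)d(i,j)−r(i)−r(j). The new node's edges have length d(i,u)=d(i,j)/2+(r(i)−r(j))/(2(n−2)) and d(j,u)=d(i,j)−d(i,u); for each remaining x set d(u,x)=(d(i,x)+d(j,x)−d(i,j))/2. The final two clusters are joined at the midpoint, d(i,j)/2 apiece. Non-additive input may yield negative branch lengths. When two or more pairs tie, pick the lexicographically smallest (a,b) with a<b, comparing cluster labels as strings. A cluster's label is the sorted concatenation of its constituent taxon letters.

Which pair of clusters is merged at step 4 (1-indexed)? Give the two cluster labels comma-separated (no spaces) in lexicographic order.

step 1: merge (J,V) at d=15, Q=-387; branch lengths J→3/2, V→27/2; new cluster JV
  updated: d(E,JV)=48, d(JV,M)=25, d(JV,R)=57/2, d(JV,T)=41, d(JV,Y)=36
step 2: merge (M,R) at d=6, Q=-511/2; branch lengths M→69/16, R→27/16; new cluster MR
  updated: d(E,MR)=89/2, d(JV,MR)=95/4, d(MR,T)=61/2, d(MR,Y)=23
step 3: merge (T,Y) at d=18, Q=-407/2; branch lengths T→143/12, Y→73/12; new cluster TY
  updated: d(E,TY)=73/2, d(JV,TY)=59/2, d(MR,TY)=71/4
step 4: merge (E,TY) at d=73/2, Q=-559/4; branch lengths E→473/16, TY→111/16; new cluster ETY
  updated: d(ETY,JV)=41/2, d(ETY,MR)=103/8
step 5: merge (ETY,JV) at d=41/2, Q=-457/8; branch lengths ETY→77/16, JV→251/16; new cluster EJTVY
  updated: d(EJTVY,MR)=129/16
step 6: merge (EJTVY,MR) at d=129/16; branch lengths EJTVY→129/32, MR→129/32; new cluster EJMRTVY
final tree: (((E:473/16,(T:143/12,Y:73/12):111/16):77/16,(J:3/2,V:27/2):251/16):129/32,(M:69/16,R:27/16):129/32)
total length: 1665/16

E,TY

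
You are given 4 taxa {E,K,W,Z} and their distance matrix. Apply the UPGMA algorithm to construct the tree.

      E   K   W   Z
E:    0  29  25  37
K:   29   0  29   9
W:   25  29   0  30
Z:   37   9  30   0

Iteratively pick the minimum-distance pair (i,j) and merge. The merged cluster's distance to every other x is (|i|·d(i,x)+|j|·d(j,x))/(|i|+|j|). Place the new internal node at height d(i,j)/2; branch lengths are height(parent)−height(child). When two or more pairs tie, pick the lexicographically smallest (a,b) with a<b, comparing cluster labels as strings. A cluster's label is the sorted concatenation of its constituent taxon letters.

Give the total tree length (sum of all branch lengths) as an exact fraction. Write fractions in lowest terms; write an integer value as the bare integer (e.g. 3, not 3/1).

193/4

iteration 1: select K,Z (d=9); attach at lengths (9/2, 9/2); label the merged cluster KZ
  updated: d(E,KZ)=33, d(KZ,W)=59/2
iteration 2: select E,W (d=25); attach at lengths (25/2, 25/2); label the merged cluster EW
  updated: d(EW,KZ)=125/4
iteration 3: select EW,KZ (d=125/4); attach at lengths (25/8, 89/8); label the merged cluster EKWZ
final tree: ((E:25/2,W:25/2):25/8,(K:9/2,Z:9/2):89/8)
total length: 193/4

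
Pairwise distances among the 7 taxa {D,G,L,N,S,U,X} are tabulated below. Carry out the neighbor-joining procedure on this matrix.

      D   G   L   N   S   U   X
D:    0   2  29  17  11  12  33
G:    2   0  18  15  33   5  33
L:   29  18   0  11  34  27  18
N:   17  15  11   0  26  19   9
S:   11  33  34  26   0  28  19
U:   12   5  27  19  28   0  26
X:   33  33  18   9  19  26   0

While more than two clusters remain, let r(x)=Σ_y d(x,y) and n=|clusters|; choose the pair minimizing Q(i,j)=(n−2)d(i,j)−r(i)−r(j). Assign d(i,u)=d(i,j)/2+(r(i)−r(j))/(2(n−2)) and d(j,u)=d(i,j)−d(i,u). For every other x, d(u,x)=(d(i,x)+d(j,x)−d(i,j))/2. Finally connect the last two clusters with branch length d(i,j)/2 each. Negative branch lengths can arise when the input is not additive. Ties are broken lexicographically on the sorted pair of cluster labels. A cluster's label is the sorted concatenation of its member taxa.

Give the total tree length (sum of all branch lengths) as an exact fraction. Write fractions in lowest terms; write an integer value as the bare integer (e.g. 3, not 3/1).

iteration 1: select D,G (d=2, Q=-200); attach at lengths (4/5, 6/5); label the merged cluster DG
  updated: d(DG,L)=45/2, d(DG,N)=15, d(DG,S)=21, d(DG,U)=15/2, d(DG,X)=32
iteration 2: select DG,U (d=15/2, Q=-351/2); attach at lengths (41/16, 79/16); label the merged cluster DGU
  updated: d(DGU,L)=21, d(DGU,N)=53/4, d(DGU,S)=83/4, d(DGU,X)=101/4
iteration 3: select DGU,S (d=83/4, Q=-471/4); attach at lengths (57/8, 109/8); label the merged cluster DGSU
  updated: d(DGSU,L)=137/8, d(DGSU,N)=37/4, d(DGSU,X)=47/4
iteration 4: select DGSU,X (d=47/4, Q=-427/8); attach at lengths (183/32, 193/32); label the merged cluster DGSUX
  updated: d(DGSUX,L)=187/16, d(DGSUX,N)=13/4
iteration 5: select DGSUX,L (d=187/16, Q=-415/16); attach at lengths (63/32, 311/32); label the merged cluster DGLSUX
  updated: d(DGLSUX,N)=41/32
iteration 6: select DGLSUX,N (d=41/32); attach at lengths (41/64, 41/64); label the merged cluster DGLNSUX
final tree: ((((((D:4/5,G:6/5):41/16,U:79/16):57/8,S:109/8):183/32,X:193/32):63/32,L:311/32):41/64,N:41/64)
total length: 1759/32

1759/32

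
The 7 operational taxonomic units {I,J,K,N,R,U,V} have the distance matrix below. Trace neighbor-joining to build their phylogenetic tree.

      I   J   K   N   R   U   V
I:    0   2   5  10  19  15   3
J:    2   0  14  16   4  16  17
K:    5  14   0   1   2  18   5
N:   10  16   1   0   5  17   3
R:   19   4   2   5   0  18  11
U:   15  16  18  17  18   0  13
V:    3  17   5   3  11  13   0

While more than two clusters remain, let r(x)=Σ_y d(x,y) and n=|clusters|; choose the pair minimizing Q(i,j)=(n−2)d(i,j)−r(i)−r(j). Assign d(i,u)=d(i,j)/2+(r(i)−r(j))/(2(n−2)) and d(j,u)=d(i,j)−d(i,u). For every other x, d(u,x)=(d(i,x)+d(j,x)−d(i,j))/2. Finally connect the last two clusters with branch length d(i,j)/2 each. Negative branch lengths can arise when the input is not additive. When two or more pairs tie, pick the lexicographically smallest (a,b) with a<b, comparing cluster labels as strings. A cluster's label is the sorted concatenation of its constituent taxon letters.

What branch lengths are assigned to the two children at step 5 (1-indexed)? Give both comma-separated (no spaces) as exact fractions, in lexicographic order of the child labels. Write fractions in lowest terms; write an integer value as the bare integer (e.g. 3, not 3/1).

25/16,-7/8

iteration 1: select I,J (d=2, Q=-113); attach at lengths (-1/2, 5/2); label the merged cluster IJ
  updated: d(IJ,K)=17/2, d(IJ,N)=12, d(IJ,R)=21/2, d(IJ,U)=29/2, d(IJ,V)=9
iteration 2: select IJ,U (d=29/2, Q=-77); attach at lengths (4, 21/2); label the merged cluster IJU
  updated: d(IJU,K)=6, d(IJU,N)=29/4, d(IJU,R)=7, d(IJU,V)=15/4
iteration 3: select IJU,V (d=15/4, Q=-71/2); attach at lengths (25/12, 5/3); label the merged cluster IJUV
  updated: d(IJUV,K)=29/8, d(IJUV,N)=13/4, d(IJUV,R)=57/8
iteration 4: select IJUV,N (d=13/4, Q=-67/4); attach at lengths (45/16, 7/16); label the merged cluster IJNUV
  updated: d(IJNUV,K)=11/16, d(IJNUV,R)=71/16
iteration 5: select IJNUV,K (d=11/16, Q=-57/8); attach at lengths (25/16, -7/8); label the merged cluster IJKNUV
  updated: d(IJKNUV,R)=23/8
iteration 6: select IJKNUV,R (d=23/8); attach at lengths (23/16, 23/16); label the merged cluster IJKNRUV
final tree: ((((((I:-1/2,J:5/2):4,U:21/2):25/12,V:5/3):45/16,N:7/16):25/16,K:-7/8):23/16,R:23/16)
total length: 433/16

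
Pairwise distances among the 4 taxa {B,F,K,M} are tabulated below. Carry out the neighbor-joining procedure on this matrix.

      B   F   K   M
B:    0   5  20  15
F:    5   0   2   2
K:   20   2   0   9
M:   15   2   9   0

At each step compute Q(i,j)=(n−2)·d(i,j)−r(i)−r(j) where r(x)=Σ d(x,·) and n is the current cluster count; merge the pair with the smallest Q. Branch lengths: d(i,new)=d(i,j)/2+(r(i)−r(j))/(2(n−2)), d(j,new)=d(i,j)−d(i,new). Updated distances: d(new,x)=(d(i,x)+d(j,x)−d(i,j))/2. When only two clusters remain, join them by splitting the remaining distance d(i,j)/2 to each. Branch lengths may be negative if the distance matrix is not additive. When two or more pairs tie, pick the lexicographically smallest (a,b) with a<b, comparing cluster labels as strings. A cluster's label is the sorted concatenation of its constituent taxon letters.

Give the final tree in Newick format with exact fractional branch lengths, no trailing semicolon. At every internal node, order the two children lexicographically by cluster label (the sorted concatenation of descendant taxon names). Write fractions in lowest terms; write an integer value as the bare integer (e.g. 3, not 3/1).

step 1: merge (B,F) at d=5, Q=-39; branch lengths B→41/4, F→-21/4; new cluster BF
  updated: d(BF,K)=17/2, d(BF,M)=6
step 2: merge (BF,K) at d=17/2, Q=-47/2; branch lengths BF→11/4, K→23/4; new cluster BFK
  updated: d(BFK,M)=13/4
step 3: merge (BFK,M) at d=13/4; branch lengths BFK→13/8, M→13/8; new cluster BFKM
final tree: (((B:41/4,F:-21/4):11/4,K:23/4):13/8,M:13/8)
total length: 67/4

(((B:41/4,F:-21/4):11/4,K:23/4):13/8,M:13/8)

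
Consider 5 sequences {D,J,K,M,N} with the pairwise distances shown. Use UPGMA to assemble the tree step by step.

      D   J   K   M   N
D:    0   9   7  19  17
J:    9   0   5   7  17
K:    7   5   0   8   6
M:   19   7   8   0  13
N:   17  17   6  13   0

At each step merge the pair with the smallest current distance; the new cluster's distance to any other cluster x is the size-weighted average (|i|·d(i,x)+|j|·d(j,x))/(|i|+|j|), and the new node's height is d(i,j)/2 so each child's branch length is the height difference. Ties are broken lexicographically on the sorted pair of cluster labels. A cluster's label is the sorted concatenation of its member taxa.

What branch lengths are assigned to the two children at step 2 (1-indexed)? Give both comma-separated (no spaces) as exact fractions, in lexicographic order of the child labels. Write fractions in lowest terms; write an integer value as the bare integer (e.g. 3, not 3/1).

1. join J+K (d=5) ⇒ JK; edges |J|=5/2, |K|=5/2
  updated: d(D,JK)=8, d(JK,M)=15/2, d(JK,N)=23/2
2. join JK+M (d=15/2) ⇒ JKM; edges |JK|=5/4, |M|=15/4
  updated: d(D,JKM)=35/3, d(JKM,N)=12
3. join D+JKM (d=35/3) ⇒ DJKM; edges |D|=35/6, |JKM|=25/12
  updated: d(DJKM,N)=53/4
4. join DJKM+N (d=53/4) ⇒ DJKMN; edges |DJKM|=19/24, |N|=53/8
final tree: ((D:35/6,((J:5/2,K:5/2):5/4,M:15/4):25/12):19/24,N:53/8)
total length: 76/3

5/4,15/4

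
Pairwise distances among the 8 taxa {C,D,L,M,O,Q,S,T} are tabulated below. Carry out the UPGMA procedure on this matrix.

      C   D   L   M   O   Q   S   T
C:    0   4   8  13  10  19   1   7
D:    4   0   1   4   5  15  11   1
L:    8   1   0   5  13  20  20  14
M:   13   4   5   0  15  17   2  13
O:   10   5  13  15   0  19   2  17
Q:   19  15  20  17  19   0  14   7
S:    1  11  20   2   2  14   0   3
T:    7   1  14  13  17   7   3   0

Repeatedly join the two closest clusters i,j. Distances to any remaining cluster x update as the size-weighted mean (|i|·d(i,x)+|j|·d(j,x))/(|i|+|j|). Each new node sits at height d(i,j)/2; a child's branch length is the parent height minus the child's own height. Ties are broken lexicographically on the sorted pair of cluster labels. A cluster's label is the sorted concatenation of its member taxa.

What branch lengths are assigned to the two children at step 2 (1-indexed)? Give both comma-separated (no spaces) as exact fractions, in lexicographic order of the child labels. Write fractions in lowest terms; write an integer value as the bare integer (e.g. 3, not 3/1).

iteration 1: select C,S (d=1); attach at lengths (1/2, 1/2); label the merged cluster CS
  updated: d(CS,D)=15/2, d(CS,L)=14, d(CS,M)=15/2, d(CS,O)=6, d(CS,Q)=33/2, d(CS,T)=5
iteration 2: select D,L (d=1); attach at lengths (1/2, 1/2); label the merged cluster DL
  updated: d(CS,DL)=43/4, d(DL,M)=9/2, d(DL,O)=9, d(DL,Q)=35/2, d(DL,T)=15/2
iteration 3: select DL,M (d=9/2); attach at lengths (7/4, 9/4); label the merged cluster DLM
  updated: d(CS,DLM)=29/3, d(DLM,O)=11, d(DLM,Q)=52/3, d(DLM,T)=28/3
iteration 4: select CS,T (d=5); attach at lengths (2, 5/2); label the merged cluster CST
  updated: d(CST,DLM)=86/9, d(CST,O)=29/3, d(CST,Q)=40/3
iteration 5: select CST,DLM (d=86/9); attach at lengths (41/18, 91/36); label the merged cluster CDLMST
  updated: d(CDLMST,O)=31/3, d(CDLMST,Q)=46/3
iteration 6: select CDLMST,O (d=31/3); attach at lengths (7/18, 31/6); label the merged cluster CDLMOST
  updated: d(CDLMOST,Q)=111/7
iteration 7: select CDLMOST,Q (d=111/7); attach at lengths (58/21, 111/14); label the merged cluster CDLMOQST
final tree: (((((C:1/2,S:1/2):2,T:5/2):41/18,((D:1/2,L:1/2):7/4,M:9/4):91/36):7/18,O:31/6):58/21,Q:111/14)
total length: 7951/252

1/2,1/2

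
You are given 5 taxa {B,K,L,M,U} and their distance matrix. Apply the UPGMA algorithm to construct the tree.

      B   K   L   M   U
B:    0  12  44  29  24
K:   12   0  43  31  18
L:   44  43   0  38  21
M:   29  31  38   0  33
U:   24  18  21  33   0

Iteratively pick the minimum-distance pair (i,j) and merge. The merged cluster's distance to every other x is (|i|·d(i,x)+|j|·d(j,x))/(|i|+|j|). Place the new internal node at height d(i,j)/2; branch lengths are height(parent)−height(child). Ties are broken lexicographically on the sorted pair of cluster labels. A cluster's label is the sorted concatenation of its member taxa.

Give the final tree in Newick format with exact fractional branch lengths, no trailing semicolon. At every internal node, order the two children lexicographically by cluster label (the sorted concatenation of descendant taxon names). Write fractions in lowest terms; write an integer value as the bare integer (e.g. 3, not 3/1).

step 1: merge (B,K) at d=12; branch lengths B→6, K→6; new cluster BK
  updated: d(BK,L)=87/2, d(BK,M)=30, d(BK,U)=21
step 2: merge (BK,U) at d=21; branch lengths BK→9/2, U→21/2; new cluster BKU
  updated: d(BKU,L)=36, d(BKU,M)=31
step 3: merge (BKU,M) at d=31; branch lengths BKU→5, M→31/2; new cluster BKMU
  updated: d(BKMU,L)=73/2
step 4: merge (BKMU,L) at d=73/2; branch lengths BKMU→11/4, L→73/4; new cluster BKLMU
final tree: ((((B:6,K:6):9/2,U:21/2):5,M:31/2):11/4,L:73/4)
total length: 137/2

((((B:6,K:6):9/2,U:21/2):5,M:31/2):11/4,L:73/4)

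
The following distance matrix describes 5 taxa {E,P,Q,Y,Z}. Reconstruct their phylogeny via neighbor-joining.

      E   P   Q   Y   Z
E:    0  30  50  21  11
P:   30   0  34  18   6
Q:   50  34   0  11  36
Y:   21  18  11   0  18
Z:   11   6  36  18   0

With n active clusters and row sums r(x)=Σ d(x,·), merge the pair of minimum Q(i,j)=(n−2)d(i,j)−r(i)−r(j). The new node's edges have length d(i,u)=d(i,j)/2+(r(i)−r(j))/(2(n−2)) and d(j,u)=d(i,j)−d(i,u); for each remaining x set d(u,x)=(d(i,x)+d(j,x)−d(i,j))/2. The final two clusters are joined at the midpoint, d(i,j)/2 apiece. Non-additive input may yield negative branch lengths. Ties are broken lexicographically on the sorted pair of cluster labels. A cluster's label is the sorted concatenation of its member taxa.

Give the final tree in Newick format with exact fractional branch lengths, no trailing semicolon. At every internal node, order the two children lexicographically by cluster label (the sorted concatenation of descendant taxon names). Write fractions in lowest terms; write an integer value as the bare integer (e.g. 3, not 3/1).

(((E:109/8,Z:-21/8):49/8,P:51/8):113/16,(Q:16,Y:-5):113/16)

iteration 1: select Q,Y (d=11, Q=-166); attach at lengths (16, -5); label the merged cluster QY
  updated: d(E,QY)=30, d(P,QY)=41/2, d(QY,Z)=43/2
iteration 2: select E,Z (d=11, Q=-175/2); attach at lengths (109/8, -21/8); label the merged cluster EZ
  updated: d(EZ,P)=25/2, d(EZ,QY)=81/4
iteration 3: select EZ,P (d=25/2, Q=-213/4); attach at lengths (49/8, 51/8); label the merged cluster EPZ
  updated: d(EPZ,QY)=113/8
iteration 4: select EPZ,QY (d=113/8); attach at lengths (113/16, 113/16); label the merged cluster EPQYZ
final tree: (((E:109/8,Z:-21/8):49/8,P:51/8):113/16,(Q:16,Y:-5):113/16)
total length: 389/8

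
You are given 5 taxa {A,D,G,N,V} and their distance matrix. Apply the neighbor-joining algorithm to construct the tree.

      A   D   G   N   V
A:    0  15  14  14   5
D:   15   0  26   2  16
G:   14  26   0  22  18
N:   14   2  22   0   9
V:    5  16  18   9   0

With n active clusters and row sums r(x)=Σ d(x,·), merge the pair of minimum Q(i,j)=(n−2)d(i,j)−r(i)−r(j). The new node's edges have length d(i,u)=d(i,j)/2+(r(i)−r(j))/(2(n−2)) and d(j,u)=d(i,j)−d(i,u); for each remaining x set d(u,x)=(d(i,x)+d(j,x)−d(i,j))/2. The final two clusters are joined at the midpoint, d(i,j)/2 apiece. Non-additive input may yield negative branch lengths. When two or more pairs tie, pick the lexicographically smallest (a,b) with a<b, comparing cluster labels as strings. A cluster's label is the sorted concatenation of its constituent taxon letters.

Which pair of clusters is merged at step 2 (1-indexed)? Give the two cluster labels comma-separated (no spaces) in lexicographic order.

step 1: merge (D,N) at d=2, Q=-100; branch lengths D→3, N→-1; new cluster DN
  updated: d(A,DN)=27/2, d(DN,G)=23, d(DN,V)=23/2
step 2: merge (A,G) at d=14, Q=-119/2; branch lengths A→11/8, G→101/8; new cluster AG
  updated: d(AG,DN)=45/4, d(AG,V)=9/2
step 3: merge (AG,DN) at d=45/4, Q=-109/4; branch lengths AG→17/8, DN→73/8; new cluster ADGN
  updated: d(ADGN,V)=19/8
step 4: merge (ADGN,V) at d=19/8; branch lengths ADGN→19/16, V→19/16; new cluster ADGNV
final tree: (((A:11/8,G:101/8):17/8,(D:3,N:-1):73/8):19/16,V:19/16)
total length: 237/8

A,G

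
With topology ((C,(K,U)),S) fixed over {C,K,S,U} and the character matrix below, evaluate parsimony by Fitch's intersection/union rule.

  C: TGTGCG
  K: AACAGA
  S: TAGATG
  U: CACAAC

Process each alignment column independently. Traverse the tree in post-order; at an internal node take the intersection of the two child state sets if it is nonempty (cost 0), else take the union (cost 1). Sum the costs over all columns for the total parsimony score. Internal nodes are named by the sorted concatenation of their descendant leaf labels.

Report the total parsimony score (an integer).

KU@0: {A} ∪ {C} = {A,C} (union, +1)
CKU@0: {T} ∪ {A,C} = {A,C,T} (union, +1)
CKSU@0: {A,C,T} ∩ {T} = {T} (intersection, +0)
KU@1: {A} ∩ {A} = {A} (intersection, +0)
CKU@1: {G} ∪ {A} = {A,G} (union, +1)
CKSU@1: {A,G} ∩ {A} = {A} (intersection, +0)
KU@2: {C} ∩ {C} = {C} (intersection, +0)
CKU@2: {T} ∪ {C} = {C,T} (union, +1)
CKSU@2: {C,T} ∪ {G} = {C,G,T} (union, +1)
KU@3: {A} ∩ {A} = {A} (intersection, +0)
CKU@3: {G} ∪ {A} = {A,G} (union, +1)
CKSU@3: {A,G} ∩ {A} = {A} (intersection, +0)
KU@4: {G} ∪ {A} = {A,G} (union, +1)
CKU@4: {C} ∪ {A,G} = {A,C,G} (union, +1)
CKSU@4: {A,C,G} ∪ {T} = {A,C,G,T} (union, +1)
KU@5: {A} ∪ {C} = {A,C} (union, +1)
CKU@5: {G} ∪ {A,C} = {A,C,G} (union, +1)
CKSU@5: {A,C,G} ∩ {G} = {G} (intersection, +0)
per-site changes: [2, 1, 2, 1, 3, 2]; total = 11

11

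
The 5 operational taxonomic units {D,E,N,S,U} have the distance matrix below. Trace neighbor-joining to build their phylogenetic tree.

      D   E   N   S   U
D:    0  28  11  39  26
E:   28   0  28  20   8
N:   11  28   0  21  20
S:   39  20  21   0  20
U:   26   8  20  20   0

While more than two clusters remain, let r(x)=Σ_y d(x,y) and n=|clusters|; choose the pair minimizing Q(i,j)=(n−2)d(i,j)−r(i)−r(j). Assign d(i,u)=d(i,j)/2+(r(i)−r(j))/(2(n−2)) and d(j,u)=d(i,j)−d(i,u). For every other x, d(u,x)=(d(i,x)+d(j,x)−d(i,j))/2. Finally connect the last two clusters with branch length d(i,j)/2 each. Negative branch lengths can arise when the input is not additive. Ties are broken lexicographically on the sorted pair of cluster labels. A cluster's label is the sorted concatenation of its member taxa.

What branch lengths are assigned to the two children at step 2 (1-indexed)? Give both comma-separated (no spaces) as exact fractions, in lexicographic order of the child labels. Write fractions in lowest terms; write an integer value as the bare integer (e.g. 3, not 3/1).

49/4,49/4

step 1: merge (D,N) at d=11, Q=-151; branch lengths D→19/2, N→3/2; new cluster DN
  updated: d(DN,E)=45/2, d(DN,S)=49/2, d(DN,U)=35/2
step 2: merge (DN,S) at d=49/2, Q=-80; branch lengths DN→49/4, S→49/4; new cluster DNS
  updated: d(DNS,E)=9, d(DNS,U)=13/2
step 3: merge (DNS,E) at d=9, Q=-47/2; branch lengths DNS→15/4, E→21/4; new cluster DENS
  updated: d(DENS,U)=11/4
step 4: merge (DENS,U) at d=11/4; branch lengths DENS→11/8, U→11/8; new cluster DENSU
final tree: ((((D:19/2,N:3/2):49/4,S:49/4):15/4,E:21/4):11/8,U:11/8)
total length: 189/4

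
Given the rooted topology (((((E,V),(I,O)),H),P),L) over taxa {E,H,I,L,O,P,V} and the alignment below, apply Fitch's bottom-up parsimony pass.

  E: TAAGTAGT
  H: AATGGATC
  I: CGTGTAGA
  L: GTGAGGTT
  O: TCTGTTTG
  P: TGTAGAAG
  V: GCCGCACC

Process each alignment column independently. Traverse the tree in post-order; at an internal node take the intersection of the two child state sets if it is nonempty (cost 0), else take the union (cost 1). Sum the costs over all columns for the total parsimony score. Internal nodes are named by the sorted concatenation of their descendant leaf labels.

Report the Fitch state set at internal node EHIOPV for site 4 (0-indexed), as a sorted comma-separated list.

EV@0: {T} ∪ {G} = {G,T} (union, +1)
IO@0: {C} ∪ {T} = {C,T} (union, +1)
EIOV@0: {G,T} ∩ {C,T} = {T} (intersection, +0)
EHIOV@0: {T} ∪ {A} = {A,T} (union, +1)
EHIOPV@0: {A,T} ∩ {T} = {T} (intersection, +0)
EHILOPV@0: {T} ∪ {G} = {G,T} (union, +1)
EV@1: {A} ∪ {C} = {A,C} (union, +1)
IO@1: {G} ∪ {C} = {C,G} (union, +1)
EIOV@1: {A,C} ∩ {C,G} = {C} (intersection, +0)
EHIOV@1: {C} ∪ {A} = {A,C} (union, +1)
EHIOPV@1: {A,C} ∪ {G} = {A,C,G} (union, +1)
EHILOPV@1: {A,C,G} ∪ {T} = {A,C,G,T} (union, +1)
EV@2: {A} ∪ {C} = {A,C} (union, +1)
IO@2: {T} ∩ {T} = {T} (intersection, +0)
EIOV@2: {A,C} ∪ {T} = {A,C,T} (union, +1)
EHIOV@2: {A,C,T} ∩ {T} = {T} (intersection, +0)
EHIOPV@2: {T} ∩ {T} = {T} (intersection, +0)
EHILOPV@2: {T} ∪ {G} = {G,T} (union, +1)
EV@3: {G} ∩ {G} = {G} (intersection, +0)
IO@3: {G} ∩ {G} = {G} (intersection, +0)
EIOV@3: {G} ∩ {G} = {G} (intersection, +0)
EHIOV@3: {G} ∩ {G} = {G} (intersection, +0)
EHIOPV@3: {G} ∪ {A} = {A,G} (union, +1)
EHILOPV@3: {A,G} ∩ {A} = {A} (intersection, +0)
EV@4: {T} ∪ {C} = {C,T} (union, +1)
IO@4: {T} ∩ {T} = {T} (intersection, +0)
EIOV@4: {C,T} ∩ {T} = {T} (intersection, +0)
EHIOV@4: {T} ∪ {G} = {G,T} (union, +1)
EHIOPV@4: {G,T} ∩ {G} = {G} (intersection, +0)
EHILOPV@4: {G} ∩ {G} = {G} (intersection, +0)
EV@5: {A} ∩ {A} = {A} (intersection, +0)
IO@5: {A} ∪ {T} = {A,T} (union, +1)
EIOV@5: {A} ∩ {A,T} = {A} (intersection, +0)
EHIOV@5: {A} ∩ {A} = {A} (intersection, +0)
EHIOPV@5: {A} ∩ {A} = {A} (intersection, +0)
EHILOPV@5: {A} ∪ {G} = {A,G} (union, +1)
EV@6: {G} ∪ {C} = {C,G} (union, +1)
IO@6: {G} ∪ {T} = {G,T} (union, +1)
EIOV@6: {C,G} ∩ {G,T} = {G} (intersection, +0)
EHIOV@6: {G} ∪ {T} = {G,T} (union, +1)
EHIOPV@6: {G,T} ∪ {A} = {A,G,T} (union, +1)
EHILOPV@6: {A,G,T} ∩ {T} = {T} (intersection, +0)
EV@7: {T} ∪ {C} = {C,T} (union, +1)
IO@7: {A} ∪ {G} = {A,G} (union, +1)
EIOV@7: {C,T} ∪ {A,G} = {A,C,G,T} (union, +1)
EHIOV@7: {A,C,G,T} ∩ {C} = {C} (intersection, +0)
EHIOPV@7: {C} ∪ {G} = {C,G} (union, +1)
EHILOPV@7: {C,G} ∪ {T} = {C,G,T} (union, +1)
per-site changes: [4, 5, 3, 1, 2, 2, 4, 5]; total = 26

G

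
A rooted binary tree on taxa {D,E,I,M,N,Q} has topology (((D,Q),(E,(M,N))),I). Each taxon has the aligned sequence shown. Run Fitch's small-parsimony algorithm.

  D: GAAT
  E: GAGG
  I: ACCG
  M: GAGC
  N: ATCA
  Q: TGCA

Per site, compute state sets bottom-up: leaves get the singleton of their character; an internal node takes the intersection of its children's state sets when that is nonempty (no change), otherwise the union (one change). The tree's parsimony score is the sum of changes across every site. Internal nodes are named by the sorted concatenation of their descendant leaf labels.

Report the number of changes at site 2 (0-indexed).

DQ@0: {G} ∪ {T} = {G,T} (union, +1)
MN@0: {G} ∪ {A} = {A,G} (union, +1)
EMN@0: {G} ∩ {A,G} = {G} (intersection, +0)
DEMNQ@0: {G,T} ∩ {G} = {G} (intersection, +0)
DEIMNQ@0: {G} ∪ {A} = {A,G} (union, +1)
DQ@1: {A} ∪ {G} = {A,G} (union, +1)
MN@1: {A} ∪ {T} = {A,T} (union, +1)
EMN@1: {A} ∩ {A,T} = {A} (intersection, +0)
DEMNQ@1: {A,G} ∩ {A} = {A} (intersection, +0)
DEIMNQ@1: {A} ∪ {C} = {A,C} (union, +1)
DQ@2: {A} ∪ {C} = {A,C} (union, +1)
MN@2: {G} ∪ {C} = {C,G} (union, +1)
EMN@2: {G} ∩ {C,G} = {G} (intersection, +0)
DEMNQ@2: {A,C} ∪ {G} = {A,C,G} (union, +1)
DEIMNQ@2: {A,C,G} ∩ {C} = {C} (intersection, +0)
DQ@3: {T} ∪ {A} = {A,T} (union, +1)
MN@3: {C} ∪ {A} = {A,C} (union, +1)
EMN@3: {G} ∪ {A,C} = {A,C,G} (union, +1)
DEMNQ@3: {A,T} ∩ {A,C,G} = {A} (intersection, +0)
DEIMNQ@3: {A} ∪ {G} = {A,G} (union, +1)
per-site changes: [3, 3, 3, 4]; total = 13

3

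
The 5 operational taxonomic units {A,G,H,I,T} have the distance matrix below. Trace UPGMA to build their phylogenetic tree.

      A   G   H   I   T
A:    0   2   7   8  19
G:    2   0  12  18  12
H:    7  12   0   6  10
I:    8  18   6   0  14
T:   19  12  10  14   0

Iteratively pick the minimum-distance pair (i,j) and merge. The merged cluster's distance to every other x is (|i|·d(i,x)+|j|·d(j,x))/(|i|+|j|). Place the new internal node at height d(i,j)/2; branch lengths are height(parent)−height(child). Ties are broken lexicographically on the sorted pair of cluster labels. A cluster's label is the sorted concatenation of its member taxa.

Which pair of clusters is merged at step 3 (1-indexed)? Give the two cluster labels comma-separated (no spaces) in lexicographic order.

AG,HI

iteration 1: select A,G (d=2); attach at lengths (1, 1); label the merged cluster AG
  updated: d(AG,H)=19/2, d(AG,I)=13, d(AG,T)=31/2
iteration 2: select H,I (d=6); attach at lengths (3, 3); label the merged cluster HI
  updated: d(AG,HI)=45/4, d(HI,T)=12
iteration 3: select AG,HI (d=45/4); attach at lengths (37/8, 21/8); label the merged cluster AGHI
  updated: d(AGHI,T)=55/4
iteration 4: select AGHI,T (d=55/4); attach at lengths (5/4, 55/8); label the merged cluster AGHIT
final tree: (((A:1,G:1):37/8,(H:3,I:3):21/8):5/4,T:55/8)
total length: 187/8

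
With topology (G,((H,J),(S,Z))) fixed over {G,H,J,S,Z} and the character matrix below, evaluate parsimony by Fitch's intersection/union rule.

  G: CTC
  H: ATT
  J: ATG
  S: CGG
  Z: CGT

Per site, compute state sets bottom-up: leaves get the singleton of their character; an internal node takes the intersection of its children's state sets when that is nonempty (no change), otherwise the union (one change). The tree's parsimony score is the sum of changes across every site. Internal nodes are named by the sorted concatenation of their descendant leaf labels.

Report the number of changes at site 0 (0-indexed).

1

site 0, node HJ: H={A} ∩ J={A} → {A} (+0)
site 0, node SZ: S={C} ∩ Z={C} → {C} (+0)
site 0, node HJSZ: HJ={A} ∪ SZ={C} → {A,C} (+1)
site 0, node GHJSZ: G={C} ∩ HJSZ={A,C} → {C} (+0)
site 1, node HJ: H={T} ∩ J={T} → {T} (+0)
site 1, node SZ: S={G} ∩ Z={G} → {G} (+0)
site 1, node HJSZ: HJ={T} ∪ SZ={G} → {G,T} (+1)
site 1, node GHJSZ: G={T} ∩ HJSZ={G,T} → {T} (+0)
site 2, node HJ: H={T} ∪ J={G} → {G,T} (+1)
site 2, node SZ: S={G} ∪ Z={T} → {G,T} (+1)
site 2, node HJSZ: HJ={G,T} ∩ SZ={G,T} → {G,T} (+0)
site 2, node GHJSZ: G={C} ∪ HJSZ={G,T} → {C,G,T} (+1)
per-site changes: [1, 1, 3]; total = 5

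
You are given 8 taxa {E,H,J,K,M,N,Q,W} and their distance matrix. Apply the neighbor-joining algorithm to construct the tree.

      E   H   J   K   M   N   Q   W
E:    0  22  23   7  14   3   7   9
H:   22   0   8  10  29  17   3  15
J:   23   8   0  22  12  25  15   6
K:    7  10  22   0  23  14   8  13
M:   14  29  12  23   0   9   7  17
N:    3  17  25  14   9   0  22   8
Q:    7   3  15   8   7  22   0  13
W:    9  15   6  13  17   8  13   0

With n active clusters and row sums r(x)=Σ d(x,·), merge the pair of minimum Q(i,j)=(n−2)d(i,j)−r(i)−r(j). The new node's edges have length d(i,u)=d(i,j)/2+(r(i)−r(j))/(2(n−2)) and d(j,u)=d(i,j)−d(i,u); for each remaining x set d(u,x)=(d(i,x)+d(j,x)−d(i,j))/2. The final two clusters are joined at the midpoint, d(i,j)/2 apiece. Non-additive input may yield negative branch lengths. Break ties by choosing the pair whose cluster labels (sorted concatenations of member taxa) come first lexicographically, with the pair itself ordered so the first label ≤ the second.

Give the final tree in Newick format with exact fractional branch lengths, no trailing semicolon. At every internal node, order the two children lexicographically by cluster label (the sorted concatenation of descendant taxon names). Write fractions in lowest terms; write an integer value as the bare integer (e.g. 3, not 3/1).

1. join H+J (d=8, Q=-167) ⇒ HJ; edges |H|=41/12, |J|=55/12
  updated: d(E,HJ)=37/2, d(HJ,K)=12, d(HJ,M)=33/2, d(HJ,N)=17, d(HJ,Q)=5, d(HJ,W)=13/2
2. join E+N (d=3, Q=-233/2) ⇒ EN; edges |E|=1/20, |N|=59/20
  updated: d(EN,HJ)=65/4, d(EN,K)=9, d(EN,M)=10, d(EN,Q)=13, d(EN,W)=7
3. join M+Q (d=7, Q=-183/2) ⇒ MQ; edges |M|=111/16, |Q|=1/16
  updated: d(EN,MQ)=8, d(HJ,MQ)=29/4, d(K,MQ)=12, d(MQ,W)=23/2
4. join HJ+W (d=13/2, Q=-121/2) ⇒ HJW; edges |HJ|=47/12, |W|=31/12
  updated: d(EN,HJW)=67/8, d(HJW,K)=37/4, d(HJW,MQ)=49/8
5. join EN+K (d=9, Q=-301/8) ⇒ EKN; edges |EN|=105/32, |K|=183/32
  updated: d(EKN,HJW)=69/16, d(EKN,MQ)=11/2
6. join EKN+HJW (d=69/16, Q=-255/16) ⇒ EHJKNW; edges |EKN|=59/32, |HJW|=79/32
  updated: d(EHJKNW,MQ)=117/32
7. join EHJKNW+MQ (d=117/32) ⇒ EHJKMNQW; edges |EHJKNW|=117/64, |MQ|=117/64
final tree: ((((E:1/20,N:59/20):105/32,K:183/32):59/32,((H:41/12,J:55/12):47/12,W:31/12):79/32):117/64,(M:111/16,Q:1/16):117/64)
total length: 1327/32

((((E:1/20,N:59/20):105/32,K:183/32):59/32,((H:41/12,J:55/12):47/12,W:31/12):79/32):117/64,(M:111/16,Q:1/16):117/64)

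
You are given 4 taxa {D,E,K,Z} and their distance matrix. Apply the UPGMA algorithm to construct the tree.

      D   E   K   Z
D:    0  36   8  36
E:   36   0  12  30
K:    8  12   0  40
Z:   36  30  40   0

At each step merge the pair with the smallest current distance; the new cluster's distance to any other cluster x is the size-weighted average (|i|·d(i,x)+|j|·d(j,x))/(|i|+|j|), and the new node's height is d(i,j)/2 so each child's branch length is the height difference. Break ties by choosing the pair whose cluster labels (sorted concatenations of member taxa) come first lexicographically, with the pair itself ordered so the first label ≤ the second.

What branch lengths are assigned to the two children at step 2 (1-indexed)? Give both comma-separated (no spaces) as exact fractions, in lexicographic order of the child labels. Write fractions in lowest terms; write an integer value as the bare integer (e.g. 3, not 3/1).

1. join D+K (d=8) ⇒ DK; edges |D|=4, |K|=4
  updated: d(DK,E)=24, d(DK,Z)=38
2. join DK+E (d=24) ⇒ DEK; edges |DK|=8, |E|=12
  updated: d(DEK,Z)=106/3
3. join DEK+Z (d=106/3) ⇒ DEKZ; edges |DEK|=17/3, |Z|=53/3
final tree: (((D:4,K:4):8,E:12):17/3,Z:53/3)
total length: 154/3

8,12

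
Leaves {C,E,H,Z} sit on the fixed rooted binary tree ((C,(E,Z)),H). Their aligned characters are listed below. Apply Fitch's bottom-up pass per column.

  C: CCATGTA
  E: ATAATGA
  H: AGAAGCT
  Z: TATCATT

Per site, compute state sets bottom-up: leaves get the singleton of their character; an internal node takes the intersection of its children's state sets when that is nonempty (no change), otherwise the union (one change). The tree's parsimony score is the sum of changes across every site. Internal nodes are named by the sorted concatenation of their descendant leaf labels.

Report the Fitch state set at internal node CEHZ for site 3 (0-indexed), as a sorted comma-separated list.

EZ@0: {A} ∪ {T} = {A,T} (union, +1)
CEZ@0: {C} ∪ {A,T} = {A,C,T} (union, +1)
CEHZ@0: {A,C,T} ∩ {A} = {A} (intersection, +0)
EZ@1: {T} ∪ {A} = {A,T} (union, +1)
CEZ@1: {C} ∪ {A,T} = {A,C,T} (union, +1)
CEHZ@1: {A,C,T} ∪ {G} = {A,C,G,T} (union, +1)
EZ@2: {A} ∪ {T} = {A,T} (union, +1)
CEZ@2: {A} ∩ {A,T} = {A} (intersection, +0)
CEHZ@2: {A} ∩ {A} = {A} (intersection, +0)
EZ@3: {A} ∪ {C} = {A,C} (union, +1)
CEZ@3: {T} ∪ {A,C} = {A,C,T} (union, +1)
CEHZ@3: {A,C,T} ∩ {A} = {A} (intersection, +0)
EZ@4: {T} ∪ {A} = {A,T} (union, +1)
CEZ@4: {G} ∪ {A,T} = {A,G,T} (union, +1)
CEHZ@4: {A,G,T} ∩ {G} = {G} (intersection, +0)
EZ@5: {G} ∪ {T} = {G,T} (union, +1)
CEZ@5: {T} ∩ {G,T} = {T} (intersection, +0)
CEHZ@5: {T} ∪ {C} = {C,T} (union, +1)
EZ@6: {A} ∪ {T} = {A,T} (union, +1)
CEZ@6: {A} ∩ {A,T} = {A} (intersection, +0)
CEHZ@6: {A} ∪ {T} = {A,T} (union, +1)
per-site changes: [2, 3, 1, 2, 2, 2, 2]; total = 14

A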